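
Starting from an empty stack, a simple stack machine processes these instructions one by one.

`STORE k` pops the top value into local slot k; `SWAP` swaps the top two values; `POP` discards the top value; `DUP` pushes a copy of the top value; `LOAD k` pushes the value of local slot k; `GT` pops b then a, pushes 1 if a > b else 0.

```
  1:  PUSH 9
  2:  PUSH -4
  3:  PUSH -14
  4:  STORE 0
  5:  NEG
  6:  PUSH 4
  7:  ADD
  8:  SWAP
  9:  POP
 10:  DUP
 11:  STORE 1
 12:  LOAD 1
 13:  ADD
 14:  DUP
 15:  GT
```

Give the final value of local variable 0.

-14

PUSH 9   → [9]
PUSH -4  → [9, -4]
PUSH -14 → [9, -4, -14]
STORE 0  → [9, -4]
NEG      → [9, 4]
PUSH 4   → [9, 4, 4]
ADD      → [9, 8]
SWAP     → [8, 9]
POP      → [8]
DUP      → [8, 8]
STORE 1  → [8]
LOAD 1   → [8, 8]
ADD      → [16]
DUP      → [16, 16]
GT       → [0]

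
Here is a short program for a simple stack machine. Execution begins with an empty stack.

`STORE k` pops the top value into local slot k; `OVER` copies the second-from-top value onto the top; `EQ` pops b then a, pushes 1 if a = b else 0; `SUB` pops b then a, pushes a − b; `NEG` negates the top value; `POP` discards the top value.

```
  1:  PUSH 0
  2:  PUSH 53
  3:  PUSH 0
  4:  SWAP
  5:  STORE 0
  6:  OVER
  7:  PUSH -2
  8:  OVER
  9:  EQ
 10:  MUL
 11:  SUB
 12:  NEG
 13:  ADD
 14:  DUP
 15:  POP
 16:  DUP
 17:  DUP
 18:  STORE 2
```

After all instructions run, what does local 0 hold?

PUSH 0  : 0
PUSH 53 : 0 53
PUSH 0  : 0 53 0
SWAP    : 0 0 53
STORE 0 : 0 0
OVER    : 0 0 0
PUSH -2 : 0 0 0 -2
OVER    : 0 0 0 -2 0
EQ      : 0 0 0 0
MUL     : 0 0 0
SUB     : 0 0
NEG     : 0 0
ADD     : 0
DUP     : 0 0
POP     : 0
DUP     : 0 0
DUP     : 0 0 0
STORE 2 : 0 0

53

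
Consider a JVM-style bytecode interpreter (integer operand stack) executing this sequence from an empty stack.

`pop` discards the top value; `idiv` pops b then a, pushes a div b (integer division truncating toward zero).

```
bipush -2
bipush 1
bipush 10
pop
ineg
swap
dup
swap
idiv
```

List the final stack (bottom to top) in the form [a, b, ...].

bipush -2 → -2
bipush 1  → -2 1
bipush 10 → -2 1 10
pop       → -2 1
ineg      → -2 -1
swap      → -1 -2
dup       → -1 -2 -2
swap      → -1 -2 -2
idiv      → -1 1

[-1, 1]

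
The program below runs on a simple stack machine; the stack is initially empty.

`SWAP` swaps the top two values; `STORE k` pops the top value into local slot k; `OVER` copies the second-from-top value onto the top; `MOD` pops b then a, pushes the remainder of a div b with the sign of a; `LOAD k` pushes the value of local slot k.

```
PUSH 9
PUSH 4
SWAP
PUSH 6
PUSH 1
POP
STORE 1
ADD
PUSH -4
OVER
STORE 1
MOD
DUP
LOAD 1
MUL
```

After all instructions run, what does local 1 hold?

13

PUSH 9  → 9
PUSH 4  → 9 4
SWAP    → 4 9
PUSH 6  → 4 9 6
PUSH 1  → 4 9 6 1
POP     → 4 9 6
STORE 1 → 4 9
ADD     → 13
PUSH -4 → 13 -4
OVER    → 13 -4 13
STORE 1 → 13 -4
MOD     → 1
DUP     → 1 1
LOAD 1  → 1 1 13
MUL     → 1 13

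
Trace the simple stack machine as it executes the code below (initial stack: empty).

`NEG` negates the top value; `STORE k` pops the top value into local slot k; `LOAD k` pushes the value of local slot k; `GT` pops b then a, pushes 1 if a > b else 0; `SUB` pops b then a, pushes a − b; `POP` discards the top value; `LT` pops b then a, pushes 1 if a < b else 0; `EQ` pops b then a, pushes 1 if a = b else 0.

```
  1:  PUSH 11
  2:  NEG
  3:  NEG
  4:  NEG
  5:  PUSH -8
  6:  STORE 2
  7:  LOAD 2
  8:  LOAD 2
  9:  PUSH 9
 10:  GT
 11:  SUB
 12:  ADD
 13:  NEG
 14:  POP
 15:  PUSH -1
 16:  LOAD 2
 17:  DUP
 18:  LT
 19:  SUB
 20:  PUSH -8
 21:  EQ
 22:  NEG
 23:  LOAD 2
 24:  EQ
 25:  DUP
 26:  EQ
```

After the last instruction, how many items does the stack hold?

PUSH 11 : 11
NEG     : -11
NEG     : 11
NEG     : -11
PUSH -8 : -11 -8
STORE 2 : -11
LOAD 2  : -11 -8
LOAD 2  : -11 -8 -8
PUSH 9  : -11 -8 -8 9
GT      : -11 -8 0
SUB     : -11 -8
ADD     : -19
NEG     : 19
POP     : (empty)
PUSH -1 : -1
LOAD 2  : -1 -8
DUP     : -1 -8 -8
LT      : -1 0
SUB     : -1
PUSH -8 : -1 -8
EQ      : 0
NEG     : 0
LOAD 2  : 0 -8
EQ      : 0
DUP     : 0 0
EQ      : 1

1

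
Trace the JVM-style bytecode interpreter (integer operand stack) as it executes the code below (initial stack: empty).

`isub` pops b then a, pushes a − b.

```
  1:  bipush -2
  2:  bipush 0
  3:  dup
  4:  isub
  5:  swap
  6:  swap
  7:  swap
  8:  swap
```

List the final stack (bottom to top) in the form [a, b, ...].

bipush -2 -> -2
bipush 0  -> -2 0
dup       -> -2 0 0
isub      -> -2 0
swap      -> 0 -2
swap      -> -2 0
swap      -> 0 -2
swap      -> -2 0

[-2, 0]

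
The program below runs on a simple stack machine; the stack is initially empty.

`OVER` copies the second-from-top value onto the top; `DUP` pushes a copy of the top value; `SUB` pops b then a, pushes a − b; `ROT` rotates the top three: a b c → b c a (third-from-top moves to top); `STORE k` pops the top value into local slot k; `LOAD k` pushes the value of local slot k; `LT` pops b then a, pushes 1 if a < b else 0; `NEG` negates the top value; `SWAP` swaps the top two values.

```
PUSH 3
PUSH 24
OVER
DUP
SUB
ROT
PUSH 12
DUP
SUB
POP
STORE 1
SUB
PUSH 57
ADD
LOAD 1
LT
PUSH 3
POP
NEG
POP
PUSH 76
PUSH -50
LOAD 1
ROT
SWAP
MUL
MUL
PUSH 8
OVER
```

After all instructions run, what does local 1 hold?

3

PUSH 3    [3]
PUSH 24   [3, 24]
OVER      [3, 24, 3]
DUP       [3, 24, 3, 3]
SUB       [3, 24, 0]
ROT       [24, 0, 3]
PUSH 12   [24, 0, 3, 12]
DUP       [24, 0, 3, 12, 12]
SUB       [24, 0, 3, 0]
POP       [24, 0, 3]
STORE 1   [24, 0]
SUB       [24]
PUSH 57   [24, 57]
ADD       [81]
LOAD 1    [81, 3]
LT        [0]
PUSH 3    [0, 3]
POP       [0]
NEG       [0]
POP       []
PUSH 76   [76]
PUSH -50  [76, -50]
LOAD 1    [76, -50, 3]
ROT       [-50, 3, 76]
SWAP      [-50, 76, 3]
MUL       [-50, 228]
MUL       [-11400]
PUSH 8    [-11400, 8]
OVER      [-11400, 8, -11400]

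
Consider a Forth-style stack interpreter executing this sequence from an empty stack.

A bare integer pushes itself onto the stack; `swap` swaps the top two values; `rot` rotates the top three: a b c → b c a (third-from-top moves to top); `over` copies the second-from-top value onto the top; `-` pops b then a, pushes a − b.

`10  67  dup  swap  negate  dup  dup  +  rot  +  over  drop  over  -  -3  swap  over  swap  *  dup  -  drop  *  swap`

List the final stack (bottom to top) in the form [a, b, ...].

10     -> [10]
67     -> [10, 67]
dup    -> [10, 67, 67]
swap   -> [10, 67, 67]
negate -> [10, 67, -67]
dup    -> [10, 67, -67, -67]
dup    -> [10, 67, -67, -67, -67]
+      -> [10, 67, -67, -134]
rot    -> [10, -67, -134, 67]
+      -> [10, -67, -67]
over   -> [10, -67, -67, -67]
drop   -> [10, -67, -67]
over   -> [10, -67, -67, -67]
-      -> [10, -67, 0]
-3     -> [10, -67, 0, -3]
swap   -> [10, -67, -3, 0]
over   -> [10, -67, -3, 0, -3]
swap   -> [10, -67, -3, -3, 0]
*      -> [10, -67, -3, 0]
dup    -> [10, -67, -3, 0, 0]
-      -> [10, -67, -3, 0]
drop   -> [10, -67, -3]
*      -> [10, 201]
swap   -> [201, 10]

[201, 10]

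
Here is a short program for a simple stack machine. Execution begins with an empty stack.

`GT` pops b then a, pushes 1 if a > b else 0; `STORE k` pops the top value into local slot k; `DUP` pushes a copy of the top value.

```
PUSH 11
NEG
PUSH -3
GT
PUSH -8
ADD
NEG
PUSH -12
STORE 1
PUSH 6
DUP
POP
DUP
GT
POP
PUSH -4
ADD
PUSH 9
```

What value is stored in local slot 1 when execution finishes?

PUSH 11   [11]
NEG       [-11]
PUSH -3   [-11, -3]
GT        [0]
PUSH -8   [0, -8]
ADD       [-8]
NEG       [8]
PUSH -12  [8, -12]
STORE 1   [8]
PUSH 6    [8, 6]
DUP       [8, 6, 6]
POP       [8, 6]
DUP       [8, 6, 6]
GT        [8, 0]
POP       [8]
PUSH -4   [8, -4]
ADD       [4]
PUSH 9    [4, 9]

-12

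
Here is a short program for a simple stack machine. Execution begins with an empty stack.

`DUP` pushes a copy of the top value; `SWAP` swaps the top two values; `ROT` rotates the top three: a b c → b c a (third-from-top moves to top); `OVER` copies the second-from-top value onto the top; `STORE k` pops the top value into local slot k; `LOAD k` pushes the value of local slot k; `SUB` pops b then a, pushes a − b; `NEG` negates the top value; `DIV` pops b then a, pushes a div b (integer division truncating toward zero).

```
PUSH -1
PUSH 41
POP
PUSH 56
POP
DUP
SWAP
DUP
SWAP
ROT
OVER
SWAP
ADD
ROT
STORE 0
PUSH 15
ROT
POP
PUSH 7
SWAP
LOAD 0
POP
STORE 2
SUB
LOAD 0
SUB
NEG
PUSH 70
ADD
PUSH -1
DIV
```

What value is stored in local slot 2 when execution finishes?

15

PUSH -1 : [-1]
PUSH 41 : [-1, 41]
POP     : [-1]
PUSH 56 : [-1, 56]
POP     : [-1]
DUP     : [-1, -1]
SWAP    : [-1, -1]
DUP     : [-1, -1, -1]
SWAP    : [-1, -1, -1]
ROT     : [-1, -1, -1]
OVER    : [-1, -1, -1, -1]
SWAP    : [-1, -1, -1, -1]
ADD     : [-1, -1, -2]
ROT     : [-1, -2, -1]
STORE 0 : [-1, -2]
PUSH 15 : [-1, -2, 15]
ROT     : [-2, 15, -1]
POP     : [-2, 15]
PUSH 7  : [-2, 15, 7]
SWAP    : [-2, 7, 15]
LOAD 0  : [-2, 7, 15, -1]
POP     : [-2, 7, 15]
STORE 2 : [-2, 7]
SUB     : [-9]
LOAD 0  : [-9, -1]
SUB     : [-8]
NEG     : [8]
PUSH 70 : [8, 70]
ADD     : [78]
PUSH -1 : [78, -1]
DIV     : [-78]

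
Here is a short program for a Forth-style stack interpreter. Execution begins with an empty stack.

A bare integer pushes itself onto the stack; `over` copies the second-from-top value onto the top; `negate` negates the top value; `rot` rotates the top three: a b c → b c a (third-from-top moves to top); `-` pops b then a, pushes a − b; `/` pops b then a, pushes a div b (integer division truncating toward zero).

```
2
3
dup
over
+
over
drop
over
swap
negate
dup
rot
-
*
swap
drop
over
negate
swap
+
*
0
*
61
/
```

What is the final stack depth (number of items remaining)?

1

2      : [2]
3      : [2, 3]
dup    : [2, 3, 3]
over   : [2, 3, 3, 3]
+      : [2, 3, 6]
over   : [2, 3, 6, 3]
drop   : [2, 3, 6]
over   : [2, 3, 6, 3]
swap   : [2, 3, 3, 6]
negate : [2, 3, 3, -6]
dup    : [2, 3, 3, -6, -6]
rot    : [2, 3, -6, -6, 3]
-      : [2, 3, -6, -9]
*      : [2, 3, 54]
swap   : [2, 54, 3]
drop   : [2, 54]
over   : [2, 54, 2]
negate : [2, 54, -2]
swap   : [2, -2, 54]
+      : [2, 52]
*      : [104]
0      : [104, 0]
*      : [0]
61     : [0, 61]
/      : [0]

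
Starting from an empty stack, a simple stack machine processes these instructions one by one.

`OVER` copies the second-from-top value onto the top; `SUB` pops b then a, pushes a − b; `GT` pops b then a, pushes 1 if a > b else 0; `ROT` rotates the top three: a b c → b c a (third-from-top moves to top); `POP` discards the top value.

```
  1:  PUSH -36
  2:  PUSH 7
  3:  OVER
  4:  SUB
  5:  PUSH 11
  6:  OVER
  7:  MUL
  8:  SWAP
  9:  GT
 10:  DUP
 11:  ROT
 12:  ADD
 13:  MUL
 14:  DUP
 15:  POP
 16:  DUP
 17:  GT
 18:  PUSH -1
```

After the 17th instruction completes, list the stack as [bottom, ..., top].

PUSH -36 : -36
PUSH 7   : -36 7
OVER     : -36 7 -36
SUB      : -36 43
PUSH 11  : -36 43 11
OVER     : -36 43 11 43
MUL      : -36 43 473
SWAP     : -36 473 43
GT       : -36 1
DUP      : -36 1 1
ROT      : 1 1 -36
ADD      : 1 -35
MUL      : -35
DUP      : -35 -35
POP      : -35
DUP      : -35 -35
GT       : 0

[0]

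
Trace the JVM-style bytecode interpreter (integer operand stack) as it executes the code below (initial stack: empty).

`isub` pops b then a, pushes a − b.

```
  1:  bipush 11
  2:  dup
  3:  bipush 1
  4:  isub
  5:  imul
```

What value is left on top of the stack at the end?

110

bipush 11 : [11]
dup       : [11, 11]
bipush 1  : [11, 11, 1]
isub      : [11, 10]
imul      : [110]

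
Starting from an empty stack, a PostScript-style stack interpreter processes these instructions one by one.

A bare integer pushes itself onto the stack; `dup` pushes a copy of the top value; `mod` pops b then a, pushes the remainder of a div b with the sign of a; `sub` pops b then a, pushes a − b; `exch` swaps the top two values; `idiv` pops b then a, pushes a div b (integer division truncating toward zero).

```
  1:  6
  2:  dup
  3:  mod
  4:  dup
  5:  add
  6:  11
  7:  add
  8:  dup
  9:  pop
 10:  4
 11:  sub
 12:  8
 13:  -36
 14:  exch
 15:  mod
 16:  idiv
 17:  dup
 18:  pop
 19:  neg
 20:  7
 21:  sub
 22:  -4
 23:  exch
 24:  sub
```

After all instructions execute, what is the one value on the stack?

6    -> 6
dup  -> 6 6
mod  -> 0
dup  -> 0 0
add  -> 0
11   -> 0 11
add  -> 11
dup  -> 11 11
pop  -> 11
4    -> 11 4
sub  -> 7
8    -> 7 8
-36  -> 7 8 -36
exch -> 7 -36 8
mod  -> 7 -4
idiv -> -1
dup  -> -1 -1
pop  -> -1
neg  -> 1
7    -> 1 7
sub  -> -6
-4   -> -6 -4
exch -> -4 -6
sub  -> 2

2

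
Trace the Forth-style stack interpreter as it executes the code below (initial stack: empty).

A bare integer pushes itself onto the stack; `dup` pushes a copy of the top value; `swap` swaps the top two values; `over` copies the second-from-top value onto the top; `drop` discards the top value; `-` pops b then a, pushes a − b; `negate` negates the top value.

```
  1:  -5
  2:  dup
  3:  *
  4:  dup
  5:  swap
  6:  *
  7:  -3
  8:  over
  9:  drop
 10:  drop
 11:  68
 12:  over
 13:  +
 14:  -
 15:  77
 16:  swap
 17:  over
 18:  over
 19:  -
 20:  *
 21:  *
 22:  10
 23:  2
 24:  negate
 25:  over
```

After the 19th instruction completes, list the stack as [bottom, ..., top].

-5    [-5]
dup   [-5, -5]
*     [25]
dup   [25, 25]
swap  [25, 25]
*     [625]
-3    [625, -3]
over  [625, -3, 625]
drop  [625, -3]
drop  [625]
68    [625, 68]
over  [625, 68, 625]
+     [625, 693]
-     [-68]
77    [-68, 77]
swap  [77, -68]
over  [77, -68, 77]
over  [77, -68, 77, -68]
-     [77, -68, 145]

[77, -68, 145]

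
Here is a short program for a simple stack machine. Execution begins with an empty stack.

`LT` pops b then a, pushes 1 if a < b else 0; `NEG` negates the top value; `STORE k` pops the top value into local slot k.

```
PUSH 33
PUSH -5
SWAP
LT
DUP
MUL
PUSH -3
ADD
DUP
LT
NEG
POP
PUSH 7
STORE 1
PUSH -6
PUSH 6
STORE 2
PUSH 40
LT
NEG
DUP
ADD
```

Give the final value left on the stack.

PUSH 33  33
PUSH -5  33 -5
SWAP     -5 33
LT       1
DUP      1 1
MUL      1
PUSH -3  1 -3
ADD      -2
DUP      -2 -2
LT       0
NEG      0
POP      (empty)
PUSH 7   7
STORE 1  (empty)
PUSH -6  -6
PUSH 6   -6 6
STORE 2  -6
PUSH 40  -6 40
LT       1
NEG      -1
DUP      -1 -1
ADD      -2

-2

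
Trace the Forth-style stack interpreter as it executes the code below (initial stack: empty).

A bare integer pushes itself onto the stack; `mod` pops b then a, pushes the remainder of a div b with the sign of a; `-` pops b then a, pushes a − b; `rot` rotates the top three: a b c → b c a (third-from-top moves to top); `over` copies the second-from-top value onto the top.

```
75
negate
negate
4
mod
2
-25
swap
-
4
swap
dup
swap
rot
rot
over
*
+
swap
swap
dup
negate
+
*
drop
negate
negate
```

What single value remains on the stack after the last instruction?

75     -> 75
negate -> -75
negate -> 75
4      -> 75 4
mod    -> 3
2      -> 3 2
-25    -> 3 2 -25
swap   -> 3 -25 2
-      -> 3 -27
4      -> 3 -27 4
swap   -> 3 4 -27
dup    -> 3 4 -27 -27
swap   -> 3 4 -27 -27
rot    -> 3 -27 -27 4
rot    -> 3 -27 4 -27
over   -> 3 -27 4 -27 4
*      -> 3 -27 4 -108
+      -> 3 -27 -104
swap   -> 3 -104 -27
swap   -> 3 -27 -104
dup    -> 3 -27 -104 -104
negate -> 3 -27 -104 104
+      -> 3 -27 0
*      -> 3 0
drop   -> 3
negate -> -3
negate -> 3

3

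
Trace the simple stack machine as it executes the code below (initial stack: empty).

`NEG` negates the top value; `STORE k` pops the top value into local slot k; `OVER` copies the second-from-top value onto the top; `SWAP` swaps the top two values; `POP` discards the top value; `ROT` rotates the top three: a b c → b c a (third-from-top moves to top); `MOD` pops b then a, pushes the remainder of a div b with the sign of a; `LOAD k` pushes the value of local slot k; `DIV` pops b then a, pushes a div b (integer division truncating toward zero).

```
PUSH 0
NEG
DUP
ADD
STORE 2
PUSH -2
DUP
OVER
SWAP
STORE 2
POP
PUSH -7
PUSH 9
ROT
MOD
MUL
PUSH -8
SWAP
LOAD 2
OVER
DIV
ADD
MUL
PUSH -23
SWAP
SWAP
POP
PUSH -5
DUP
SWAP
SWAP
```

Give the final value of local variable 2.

-2

PUSH 0   → 0
NEG      → 0
DUP      → 0 0
ADD      → 0
STORE 2  → (empty)
PUSH -2  → -2
DUP      → -2 -2
OVER     → -2 -2 -2
SWAP     → -2 -2 -2
STORE 2  → -2 -2
POP      → -2
PUSH -7  → -2 -7
PUSH 9   → -2 -7 9
ROT      → -7 9 -2
MOD      → -7 1
MUL      → -7
PUSH -8  → -7 -8
SWAP     → -8 -7
LOAD 2   → -8 -7 -2
OVER     → -8 -7 -2 -7
DIV      → -8 -7 0
ADD      → -8 -7
MUL      → 56
PUSH -23 → 56 -23
SWAP     → -23 56
SWAP     → 56 -23
POP      → 56
PUSH -5  → 56 -5
DUP      → 56 -5 -5
SWAP     → 56 -5 -5
SWAP     → 56 -5 -5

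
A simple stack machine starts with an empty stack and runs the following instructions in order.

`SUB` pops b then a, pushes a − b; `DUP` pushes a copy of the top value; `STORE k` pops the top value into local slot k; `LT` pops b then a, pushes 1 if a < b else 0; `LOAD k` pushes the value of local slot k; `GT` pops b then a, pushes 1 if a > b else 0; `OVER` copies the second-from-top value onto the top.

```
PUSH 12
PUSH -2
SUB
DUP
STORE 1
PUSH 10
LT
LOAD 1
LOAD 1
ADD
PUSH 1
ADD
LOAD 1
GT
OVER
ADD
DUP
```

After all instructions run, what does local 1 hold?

14

PUSH 12  [12]
PUSH -2  [12, -2]
SUB      [14]
DUP      [14, 14]
STORE 1  [14]
PUSH 10  [14, 10]
LT       [0]
LOAD 1   [0, 14]
LOAD 1   [0, 14, 14]
ADD      [0, 28]
PUSH 1   [0, 28, 1]
ADD      [0, 29]
LOAD 1   [0, 29, 14]
GT       [0, 1]
OVER     [0, 1, 0]
ADD      [0, 1]
DUP      [0, 1, 1]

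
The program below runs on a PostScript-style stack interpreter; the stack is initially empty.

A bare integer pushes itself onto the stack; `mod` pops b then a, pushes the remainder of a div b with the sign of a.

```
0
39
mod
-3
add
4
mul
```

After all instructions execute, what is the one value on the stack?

-12

0   -> 0
39  -> 0 39
mod -> 0
-3  -> 0 -3
add -> -3
4   -> -3 4
mul -> -12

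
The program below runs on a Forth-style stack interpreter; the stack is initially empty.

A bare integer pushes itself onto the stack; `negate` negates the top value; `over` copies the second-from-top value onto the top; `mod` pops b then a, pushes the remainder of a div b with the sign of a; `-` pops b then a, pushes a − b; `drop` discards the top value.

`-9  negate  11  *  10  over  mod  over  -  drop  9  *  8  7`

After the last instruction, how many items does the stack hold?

3

-9     -> [-9]
negate -> [9]
11     -> [9, 11]
*      -> [99]
10     -> [99, 10]
over   -> [99, 10, 99]
mod    -> [99, 10]
over   -> [99, 10, 99]
-      -> [99, -89]
drop   -> [99]
9      -> [99, 9]
*      -> [891]
8      -> [891, 8]
7      -> [891, 8, 7]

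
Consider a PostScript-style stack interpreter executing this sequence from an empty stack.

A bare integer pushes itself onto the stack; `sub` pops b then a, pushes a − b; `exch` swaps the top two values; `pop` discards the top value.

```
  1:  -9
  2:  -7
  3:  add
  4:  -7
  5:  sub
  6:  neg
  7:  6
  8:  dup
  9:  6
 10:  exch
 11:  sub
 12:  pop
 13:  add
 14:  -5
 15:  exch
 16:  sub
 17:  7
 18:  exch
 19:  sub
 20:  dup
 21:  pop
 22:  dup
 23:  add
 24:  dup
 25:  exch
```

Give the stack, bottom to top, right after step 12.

[9, 6]

-9   -> [-9]
-7   -> [-9, -7]
add  -> [-16]
-7   -> [-16, -7]
sub  -> [-9]
neg  -> [9]
6    -> [9, 6]
dup  -> [9, 6, 6]
6    -> [9, 6, 6, 6]
exch -> [9, 6, 6, 6]
sub  -> [9, 6, 0]
pop  -> [9, 6]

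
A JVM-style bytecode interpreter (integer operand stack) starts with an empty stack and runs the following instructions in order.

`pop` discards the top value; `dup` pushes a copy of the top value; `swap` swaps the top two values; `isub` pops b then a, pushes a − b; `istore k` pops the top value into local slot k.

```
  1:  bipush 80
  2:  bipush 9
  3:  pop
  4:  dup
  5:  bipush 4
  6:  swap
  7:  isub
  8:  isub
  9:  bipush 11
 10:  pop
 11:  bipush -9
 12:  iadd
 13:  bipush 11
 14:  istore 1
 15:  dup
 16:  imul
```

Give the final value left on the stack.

bipush 80 → [80]
bipush 9  → [80, 9]
pop       → [80]
dup       → [80, 80]
bipush 4  → [80, 80, 4]
swap      → [80, 4, 80]
isub      → [80, -76]
isub      → [156]
bipush 11 → [156, 11]
pop       → [156]
bipush -9 → [156, -9]
iadd      → [147]
bipush 11 → [147, 11]
istore 1  → [147]
dup       → [147, 147]
imul      → [21609]

21609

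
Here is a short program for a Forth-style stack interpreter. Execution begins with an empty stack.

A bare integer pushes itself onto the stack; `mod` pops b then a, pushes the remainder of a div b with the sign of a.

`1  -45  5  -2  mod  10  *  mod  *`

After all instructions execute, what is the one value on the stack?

-5

1   -> 1
-45 -> 1 -45
5   -> 1 -45 5
-2  -> 1 -45 5 -2
mod -> 1 -45 1
10  -> 1 -45 1 10
*   -> 1 -45 10
mod -> 1 -5
*   -> -5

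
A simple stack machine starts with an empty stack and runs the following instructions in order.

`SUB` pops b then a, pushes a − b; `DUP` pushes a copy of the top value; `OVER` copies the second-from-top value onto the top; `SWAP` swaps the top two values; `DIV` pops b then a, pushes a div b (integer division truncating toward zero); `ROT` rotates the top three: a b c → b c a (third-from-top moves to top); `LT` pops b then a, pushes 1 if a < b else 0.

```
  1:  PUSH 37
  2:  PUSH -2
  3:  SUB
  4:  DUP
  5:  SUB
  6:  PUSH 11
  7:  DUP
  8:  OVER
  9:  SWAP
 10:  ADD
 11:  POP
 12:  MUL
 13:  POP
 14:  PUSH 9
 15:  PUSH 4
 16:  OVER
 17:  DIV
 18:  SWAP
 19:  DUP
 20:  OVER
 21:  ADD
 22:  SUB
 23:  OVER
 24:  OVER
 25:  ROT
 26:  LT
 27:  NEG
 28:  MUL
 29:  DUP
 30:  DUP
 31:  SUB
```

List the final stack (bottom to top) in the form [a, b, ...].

PUSH 37 : 37
PUSH -2 : 37 -2
SUB     : 39
DUP     : 39 39
SUB     : 0
PUSH 11 : 0 11
DUP     : 0 11 11
OVER    : 0 11 11 11
SWAP    : 0 11 11 11
ADD     : 0 11 22
POP     : 0 11
MUL     : 0
POP     : (empty)
PUSH 9  : 9
PUSH 4  : 9 4
OVER    : 9 4 9
DIV     : 9 0
SWAP    : 0 9
DUP     : 0 9 9
OVER    : 0 9 9 9
ADD     : 0 9 18
SUB     : 0 -9
OVER    : 0 -9 0
OVER    : 0 -9 0 -9
ROT     : 0 0 -9 -9
LT      : 0 0 0
NEG     : 0 0 0
MUL     : 0 0
DUP     : 0 0 0
DUP     : 0 0 0 0
SUB     : 0 0 0

[0, 0, 0]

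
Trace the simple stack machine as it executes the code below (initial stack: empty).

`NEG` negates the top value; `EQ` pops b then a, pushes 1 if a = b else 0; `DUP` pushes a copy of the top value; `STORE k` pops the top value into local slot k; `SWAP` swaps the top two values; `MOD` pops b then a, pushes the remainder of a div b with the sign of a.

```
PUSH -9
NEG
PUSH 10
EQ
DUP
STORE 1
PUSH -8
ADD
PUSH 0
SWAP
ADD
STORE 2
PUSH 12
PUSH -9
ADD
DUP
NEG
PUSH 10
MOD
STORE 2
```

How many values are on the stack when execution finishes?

PUSH -9 → [-9]
NEG     → [9]
PUSH 10 → [9, 10]
EQ      → [0]
DUP     → [0, 0]
STORE 1 → [0]
PUSH -8 → [0, -8]
ADD     → [-8]
PUSH 0  → [-8, 0]
SWAP    → [0, -8]
ADD     → [-8]
STORE 2 → []
PUSH 12 → [12]
PUSH -9 → [12, -9]
ADD     → [3]
DUP     → [3, 3]
NEG     → [3, -3]
PUSH 10 → [3, -3, 10]
MOD     → [3, -3]
STORE 2 → [3]

1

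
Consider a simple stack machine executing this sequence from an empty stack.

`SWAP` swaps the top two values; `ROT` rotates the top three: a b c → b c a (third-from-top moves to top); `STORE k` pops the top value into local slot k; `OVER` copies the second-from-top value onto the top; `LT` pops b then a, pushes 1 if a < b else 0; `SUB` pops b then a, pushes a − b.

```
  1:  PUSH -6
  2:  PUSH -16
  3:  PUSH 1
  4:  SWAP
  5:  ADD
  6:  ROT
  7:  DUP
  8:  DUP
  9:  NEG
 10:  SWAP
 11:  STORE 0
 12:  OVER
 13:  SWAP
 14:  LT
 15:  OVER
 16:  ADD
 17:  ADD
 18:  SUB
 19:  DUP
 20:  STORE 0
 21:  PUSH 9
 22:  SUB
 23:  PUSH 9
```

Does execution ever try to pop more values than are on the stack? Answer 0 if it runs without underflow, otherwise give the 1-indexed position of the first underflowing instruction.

PUSH -6  -> [-6]
PUSH -16 -> [-6, -16]
PUSH 1   -> [-6, -16, 1]
SWAP     -> [-6, 1, -16]
ADD      -> [-6, -15]
ROT  — needs 3 operands, stack has 2 → underflow

6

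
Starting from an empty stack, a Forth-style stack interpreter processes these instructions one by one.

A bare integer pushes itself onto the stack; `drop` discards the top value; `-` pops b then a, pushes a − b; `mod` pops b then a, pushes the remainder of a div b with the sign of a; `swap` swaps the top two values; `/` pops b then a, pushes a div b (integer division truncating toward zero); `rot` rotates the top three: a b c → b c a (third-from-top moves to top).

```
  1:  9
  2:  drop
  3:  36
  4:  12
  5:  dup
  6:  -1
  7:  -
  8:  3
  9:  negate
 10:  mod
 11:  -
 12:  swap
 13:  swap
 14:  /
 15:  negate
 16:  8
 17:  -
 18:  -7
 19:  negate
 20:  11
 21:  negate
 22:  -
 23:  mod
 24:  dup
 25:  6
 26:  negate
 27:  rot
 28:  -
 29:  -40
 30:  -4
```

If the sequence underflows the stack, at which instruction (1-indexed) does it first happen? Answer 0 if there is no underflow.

9       9
drop    (empty)
36      36
12      36 12
dup     36 12 12
-1      36 12 12 -1
-       36 12 13
3       36 12 13 3
negate  36 12 13 -3
mod     36 12 1
-       36 11
swap    11 36
swap    36 11
/       3
negate  -3
8       -3 8
-       -11
-7      -11 -7
negate  -11 7
11      -11 7 11
negate  -11 7 -11
-       -11 18
mod     -11
dup     -11 -11
6       -11 -11 6
negate  -11 -11 -6
rot     -11 -6 -11
-       -11 5
-40     -11 5 -40
-4      -11 5 -40 -4

0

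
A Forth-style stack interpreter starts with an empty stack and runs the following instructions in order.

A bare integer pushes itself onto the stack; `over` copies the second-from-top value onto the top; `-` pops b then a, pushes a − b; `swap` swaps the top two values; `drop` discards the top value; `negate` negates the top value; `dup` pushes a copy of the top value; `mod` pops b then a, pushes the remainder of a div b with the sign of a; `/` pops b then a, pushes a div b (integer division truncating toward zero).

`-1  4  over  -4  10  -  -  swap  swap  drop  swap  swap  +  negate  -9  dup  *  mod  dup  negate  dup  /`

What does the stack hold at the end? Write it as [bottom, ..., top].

[-3, 1]

-1     -> [-1]
4      -> [-1, 4]
over   -> [-1, 4, -1]
-4     -> [-1, 4, -1, -4]
10     -> [-1, 4, -1, -4, 10]
-      -> [-1, 4, -1, -14]
-      -> [-1, 4, 13]
swap   -> [-1, 13, 4]
swap   -> [-1, 4, 13]
drop   -> [-1, 4]
swap   -> [4, -1]
swap   -> [-1, 4]
+      -> [3]
negate -> [-3]
-9     -> [-3, -9]
dup    -> [-3, -9, -9]
*      -> [-3, 81]
mod    -> [-3]
dup    -> [-3, -3]
negate -> [-3, 3]
dup    -> [-3, 3, 3]
/      -> [-3, 1]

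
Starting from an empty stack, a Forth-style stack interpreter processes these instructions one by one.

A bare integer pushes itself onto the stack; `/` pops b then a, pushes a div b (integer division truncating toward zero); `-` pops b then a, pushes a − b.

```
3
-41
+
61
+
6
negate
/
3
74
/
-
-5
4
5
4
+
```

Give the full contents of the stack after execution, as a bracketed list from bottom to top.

[-3, -5, 4, 9]

3      : [3]
-41    : [3, -41]
+      : [-38]
61     : [-38, 61]
+      : [23]
6      : [23, 6]
negate : [23, -6]
/      : [-3]
3      : [-3, 3]
74     : [-3, 3, 74]
/      : [-3, 0]
-      : [-3]
-5     : [-3, -5]
4      : [-3, -5, 4]
5      : [-3, -5, 4, 5]
4      : [-3, -5, 4, 5, 4]
+      : [-3, -5, 4, 9]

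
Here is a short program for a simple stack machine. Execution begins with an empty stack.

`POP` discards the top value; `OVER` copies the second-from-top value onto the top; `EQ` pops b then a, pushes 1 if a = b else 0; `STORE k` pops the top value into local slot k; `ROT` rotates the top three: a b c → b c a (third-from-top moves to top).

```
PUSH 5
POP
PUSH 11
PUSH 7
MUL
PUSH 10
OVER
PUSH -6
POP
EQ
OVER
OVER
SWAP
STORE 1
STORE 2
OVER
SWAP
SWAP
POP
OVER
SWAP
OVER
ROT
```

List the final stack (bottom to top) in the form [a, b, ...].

PUSH 5  : [5]
POP     : []
PUSH 11 : [11]
PUSH 7  : [11, 7]
MUL     : [77]
PUSH 10 : [77, 10]
OVER    : [77, 10, 77]
PUSH -6 : [77, 10, 77, -6]
POP     : [77, 10, 77]
EQ      : [77, 0]
OVER    : [77, 0, 77]
OVER    : [77, 0, 77, 0]
SWAP    : [77, 0, 0, 77]
STORE 1 : [77, 0, 0]
STORE 2 : [77, 0]
OVER    : [77, 0, 77]
SWAP    : [77, 77, 0]
SWAP    : [77, 0, 77]
POP     : [77, 0]
OVER    : [77, 0, 77]
SWAP    : [77, 77, 0]
OVER    : [77, 77, 0, 77]
ROT     : [77, 0, 77, 77]

[77, 0, 77, 77]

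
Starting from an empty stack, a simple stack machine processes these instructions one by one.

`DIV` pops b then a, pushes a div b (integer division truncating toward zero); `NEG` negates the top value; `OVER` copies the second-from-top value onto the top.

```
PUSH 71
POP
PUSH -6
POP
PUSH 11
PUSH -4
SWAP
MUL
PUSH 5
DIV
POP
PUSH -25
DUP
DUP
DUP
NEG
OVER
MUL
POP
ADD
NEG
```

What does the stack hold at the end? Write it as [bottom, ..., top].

[-25, 50]

PUSH 71   71
POP       (empty)
PUSH -6   -6
POP       (empty)
PUSH 11   11
PUSH -4   11 -4
SWAP      -4 11
MUL       -44
PUSH 5    -44 5
DIV       -8
POP       (empty)
PUSH -25  -25
DUP       -25 -25
DUP       -25 -25 -25
DUP       -25 -25 -25 -25
NEG       -25 -25 -25 25
OVER      -25 -25 -25 25 -25
MUL       -25 -25 -25 -625
POP       -25 -25 -25
ADD       -25 -50
NEG       -25 50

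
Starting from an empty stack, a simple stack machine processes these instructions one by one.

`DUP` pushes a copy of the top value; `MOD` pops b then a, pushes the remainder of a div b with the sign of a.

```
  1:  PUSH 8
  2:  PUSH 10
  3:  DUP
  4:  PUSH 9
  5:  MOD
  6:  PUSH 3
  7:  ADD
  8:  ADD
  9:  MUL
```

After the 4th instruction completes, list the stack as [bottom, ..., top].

[8, 10, 10, 9]

PUSH 8  → 8
PUSH 10 → 8 10
DUP     → 8 10 10
PUSH 9  → 8 10 10 9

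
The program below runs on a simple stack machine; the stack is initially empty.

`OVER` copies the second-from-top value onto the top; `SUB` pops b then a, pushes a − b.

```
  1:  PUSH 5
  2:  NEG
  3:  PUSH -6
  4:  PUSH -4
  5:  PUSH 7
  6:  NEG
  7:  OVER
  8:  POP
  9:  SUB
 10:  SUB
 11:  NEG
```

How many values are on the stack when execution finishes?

PUSH 5  -> [5]
NEG     -> [-5]
PUSH -6 -> [-5, -6]
PUSH -4 -> [-5, -6, -4]
PUSH 7  -> [-5, -6, -4, 7]
NEG     -> [-5, -6, -4, -7]
OVER    -> [-5, -6, -4, -7, -4]
POP     -> [-5, -6, -4, -7]
SUB     -> [-5, -6, 3]
SUB     -> [-5, -9]
NEG     -> [-5, 9]

2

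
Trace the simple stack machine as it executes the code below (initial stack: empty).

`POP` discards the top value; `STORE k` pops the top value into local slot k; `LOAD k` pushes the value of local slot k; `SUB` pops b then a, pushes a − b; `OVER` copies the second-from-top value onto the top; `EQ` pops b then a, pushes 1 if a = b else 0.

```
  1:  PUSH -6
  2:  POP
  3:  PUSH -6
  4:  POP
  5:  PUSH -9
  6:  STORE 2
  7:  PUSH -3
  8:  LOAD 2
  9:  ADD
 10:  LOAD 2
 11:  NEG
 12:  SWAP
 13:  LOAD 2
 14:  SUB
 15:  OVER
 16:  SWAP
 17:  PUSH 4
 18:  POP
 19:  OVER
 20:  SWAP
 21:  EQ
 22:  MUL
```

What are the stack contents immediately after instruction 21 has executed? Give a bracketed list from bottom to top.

[9, 9, 0]

PUSH -6 → [-6]
POP     → []
PUSH -6 → [-6]
POP     → []
PUSH -9 → [-9]
STORE 2 → []
PUSH -3 → [-3]
LOAD 2  → [-3, -9]
ADD     → [-12]
LOAD 2  → [-12, -9]
NEG     → [-12, 9]
SWAP    → [9, -12]
LOAD 2  → [9, -12, -9]
SUB     → [9, -3]
OVER    → [9, -3, 9]
SWAP    → [9, 9, -3]
PUSH 4  → [9, 9, -3, 4]
POP     → [9, 9, -3]
OVER    → [9, 9, -3, 9]
SWAP    → [9, 9, 9, -3]
EQ      → [9, 9, 0]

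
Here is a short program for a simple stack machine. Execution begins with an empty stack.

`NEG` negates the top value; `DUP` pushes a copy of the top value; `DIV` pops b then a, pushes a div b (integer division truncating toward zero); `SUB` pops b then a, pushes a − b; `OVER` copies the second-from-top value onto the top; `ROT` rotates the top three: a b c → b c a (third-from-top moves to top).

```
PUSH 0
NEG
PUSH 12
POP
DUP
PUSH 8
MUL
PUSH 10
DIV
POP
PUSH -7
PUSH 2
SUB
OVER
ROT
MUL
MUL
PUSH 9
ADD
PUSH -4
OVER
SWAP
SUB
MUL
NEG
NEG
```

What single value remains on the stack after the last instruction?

PUSH 0   0
NEG      0
PUSH 12  0 12
POP      0
DUP      0 0
PUSH 8   0 0 8
MUL      0 0
PUSH 10  0 0 10
DIV      0 0
POP      0
PUSH -7  0 -7
PUSH 2   0 -7 2
SUB      0 -9
OVER     0 -9 0
ROT      -9 0 0
MUL      -9 0
MUL      0
PUSH 9   0 9
ADD      9
PUSH -4  9 -4
OVER     9 -4 9
SWAP     9 9 -4
SUB      9 13
MUL      117
NEG      -117
NEG      117

117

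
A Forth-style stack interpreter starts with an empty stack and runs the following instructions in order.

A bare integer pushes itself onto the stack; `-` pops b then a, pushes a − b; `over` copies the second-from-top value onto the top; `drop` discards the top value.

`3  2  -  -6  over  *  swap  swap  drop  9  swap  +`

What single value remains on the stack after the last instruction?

3    -> 3
2    -> 3 2
-    -> 1
-6   -> 1 -6
over -> 1 -6 1
*    -> 1 -6
swap -> -6 1
swap -> 1 -6
drop -> 1
9    -> 1 9
swap -> 9 1
+    -> 10

10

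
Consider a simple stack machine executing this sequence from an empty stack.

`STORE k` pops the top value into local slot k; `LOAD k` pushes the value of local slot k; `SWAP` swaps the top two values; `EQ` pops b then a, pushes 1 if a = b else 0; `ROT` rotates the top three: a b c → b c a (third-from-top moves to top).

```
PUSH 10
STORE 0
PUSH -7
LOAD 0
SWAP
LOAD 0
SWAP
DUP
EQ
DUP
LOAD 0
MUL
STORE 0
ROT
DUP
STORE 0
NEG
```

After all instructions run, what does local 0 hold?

10

PUSH 10 -> 10
STORE 0 -> (empty)
PUSH -7 -> -7
LOAD 0  -> -7 10
SWAP    -> 10 -7
LOAD 0  -> 10 -7 10
SWAP    -> 10 10 -7
DUP     -> 10 10 -7 -7
EQ      -> 10 10 1
DUP     -> 10 10 1 1
LOAD 0  -> 10 10 1 1 10
MUL     -> 10 10 1 10
STORE 0 -> 10 10 1
ROT     -> 10 1 10
DUP     -> 10 1 10 10
STORE 0 -> 10 1 10
NEG     -> 10 1 -10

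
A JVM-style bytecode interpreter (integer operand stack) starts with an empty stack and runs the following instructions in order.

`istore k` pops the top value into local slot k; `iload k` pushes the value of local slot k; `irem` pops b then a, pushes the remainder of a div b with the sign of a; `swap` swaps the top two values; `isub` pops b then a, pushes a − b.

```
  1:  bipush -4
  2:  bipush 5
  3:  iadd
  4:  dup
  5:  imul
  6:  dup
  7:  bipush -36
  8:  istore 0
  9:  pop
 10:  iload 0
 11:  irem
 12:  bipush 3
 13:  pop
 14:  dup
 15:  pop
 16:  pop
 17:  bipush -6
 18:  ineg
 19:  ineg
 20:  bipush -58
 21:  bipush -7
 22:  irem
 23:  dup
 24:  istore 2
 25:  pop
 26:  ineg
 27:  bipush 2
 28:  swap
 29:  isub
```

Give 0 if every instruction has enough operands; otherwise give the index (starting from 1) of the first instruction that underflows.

0

bipush -4  -> [-4]
bipush 5   -> [-4, 5]
iadd       -> [1]
dup        -> [1, 1]
imul       -> [1]
dup        -> [1, 1]
bipush -36 -> [1, 1, -36]
istore 0   -> [1, 1]
pop        -> [1]
iload 0    -> [1, -36]
irem       -> [1]
bipush 3   -> [1, 3]
pop        -> [1]
dup        -> [1, 1]
pop        -> [1]
pop        -> []
bipush -6  -> [-6]
ineg       -> [6]
ineg       -> [-6]
bipush -58 -> [-6, -58]
bipush -7  -> [-6, -58, -7]
irem       -> [-6, -2]
dup        -> [-6, -2, -2]
istore 2   -> [-6, -2]
pop        -> [-6]
ineg       -> [6]
bipush 2   -> [6, 2]
swap       -> [2, 6]
isub       -> [-4]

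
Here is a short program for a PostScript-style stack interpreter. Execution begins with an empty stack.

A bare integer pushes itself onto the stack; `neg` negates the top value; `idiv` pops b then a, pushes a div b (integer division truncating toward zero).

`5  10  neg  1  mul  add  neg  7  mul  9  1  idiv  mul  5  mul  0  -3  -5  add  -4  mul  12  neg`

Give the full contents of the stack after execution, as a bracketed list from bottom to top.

[1575, 0, 32, -12]

5    → 5
10   → 5 10
neg  → 5 -10
1    → 5 -10 1
mul  → 5 -10
add  → -5
neg  → 5
7    → 5 7
mul  → 35
9    → 35 9
1    → 35 9 1
idiv → 35 9
mul  → 315
5    → 315 5
mul  → 1575
0    → 1575 0
-3   → 1575 0 -3
-5   → 1575 0 -3 -5
add  → 1575 0 -8
-4   → 1575 0 -8 -4
mul  → 1575 0 32
12   → 1575 0 32 12
neg  → 1575 0 32 -12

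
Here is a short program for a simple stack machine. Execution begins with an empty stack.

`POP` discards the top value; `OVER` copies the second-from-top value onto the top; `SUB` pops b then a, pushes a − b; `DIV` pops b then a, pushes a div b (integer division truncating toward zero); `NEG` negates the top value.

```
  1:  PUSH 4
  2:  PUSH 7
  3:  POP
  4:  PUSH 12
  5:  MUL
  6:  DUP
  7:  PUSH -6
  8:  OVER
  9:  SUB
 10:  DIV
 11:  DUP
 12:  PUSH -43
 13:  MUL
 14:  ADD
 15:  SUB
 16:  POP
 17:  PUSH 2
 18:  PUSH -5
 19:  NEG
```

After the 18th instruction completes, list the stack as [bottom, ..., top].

[2, -5]

PUSH 4   → 4
PUSH 7   → 4 7
POP      → 4
PUSH 12  → 4 12
MUL      → 48
DUP      → 48 48
PUSH -6  → 48 48 -6
OVER     → 48 48 -6 48
SUB      → 48 48 -54
DIV      → 48 0
DUP      → 48 0 0
PUSH -43 → 48 0 0 -43
MUL      → 48 0 0
ADD      → 48 0
SUB      → 48
POP      → (empty)
PUSH 2   → 2
PUSH -5  → 2 -5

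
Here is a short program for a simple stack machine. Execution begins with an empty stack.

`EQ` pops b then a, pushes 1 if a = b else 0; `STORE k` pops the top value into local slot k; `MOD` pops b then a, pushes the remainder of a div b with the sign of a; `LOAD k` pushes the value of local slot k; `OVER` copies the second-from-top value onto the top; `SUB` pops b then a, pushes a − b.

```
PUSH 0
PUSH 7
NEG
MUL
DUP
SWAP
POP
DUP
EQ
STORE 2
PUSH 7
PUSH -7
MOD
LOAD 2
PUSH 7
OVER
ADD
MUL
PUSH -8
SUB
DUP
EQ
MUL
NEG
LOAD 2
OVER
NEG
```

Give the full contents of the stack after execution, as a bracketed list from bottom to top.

[0, 1, 0]

PUSH 0  → [0]
PUSH 7  → [0, 7]
NEG     → [0, -7]
MUL     → [0]
DUP     → [0, 0]
SWAP    → [0, 0]
POP     → [0]
DUP     → [0, 0]
EQ      → [1]
STORE 2 → []
PUSH 7  → [7]
PUSH -7 → [7, -7]
MOD     → [0]
LOAD 2  → [0, 1]
PUSH 7  → [0, 1, 7]
OVER    → [0, 1, 7, 1]
ADD     → [0, 1, 8]
MUL     → [0, 8]
PUSH -8 → [0, 8, -8]
SUB     → [0, 16]
DUP     → [0, 16, 16]
EQ      → [0, 1]
MUL     → [0]
NEG     → [0]
LOAD 2  → [0, 1]
OVER    → [0, 1, 0]
NEG     → [0, 1, 0]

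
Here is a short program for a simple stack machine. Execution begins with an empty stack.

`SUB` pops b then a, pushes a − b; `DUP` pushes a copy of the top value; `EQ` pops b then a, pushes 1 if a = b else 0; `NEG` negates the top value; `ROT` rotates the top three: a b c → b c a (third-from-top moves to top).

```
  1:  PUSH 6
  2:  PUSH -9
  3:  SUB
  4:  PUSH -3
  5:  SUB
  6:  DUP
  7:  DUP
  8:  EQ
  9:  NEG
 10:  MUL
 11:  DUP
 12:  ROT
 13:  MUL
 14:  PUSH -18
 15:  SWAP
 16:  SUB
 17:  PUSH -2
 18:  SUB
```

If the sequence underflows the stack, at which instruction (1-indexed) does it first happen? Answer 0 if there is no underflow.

12

PUSH 6  -> 6
PUSH -9 -> 6 -9
SUB     -> 15
PUSH -3 -> 15 -3
SUB     -> 18
DUP     -> 18 18
DUP     -> 18 18 18
EQ      -> 18 1
NEG     -> 18 -1
MUL     -> -18
DUP     -> -18 -18
ROT  — needs 3 operands, stack has 2 → underflow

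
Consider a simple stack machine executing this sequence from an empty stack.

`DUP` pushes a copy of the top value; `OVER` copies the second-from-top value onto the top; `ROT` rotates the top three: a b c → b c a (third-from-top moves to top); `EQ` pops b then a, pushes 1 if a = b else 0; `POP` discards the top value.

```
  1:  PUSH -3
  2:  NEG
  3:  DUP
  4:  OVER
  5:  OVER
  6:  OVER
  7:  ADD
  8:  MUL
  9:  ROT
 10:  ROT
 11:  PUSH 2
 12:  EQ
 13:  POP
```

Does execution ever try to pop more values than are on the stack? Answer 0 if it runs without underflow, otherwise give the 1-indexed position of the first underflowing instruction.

0

PUSH -3 : [-3]
NEG     : [3]
DUP     : [3, 3]
OVER    : [3, 3, 3]
OVER    : [3, 3, 3, 3]
OVER    : [3, 3, 3, 3, 3]
ADD     : [3, 3, 3, 6]
MUL     : [3, 3, 18]
ROT     : [3, 18, 3]
ROT     : [18, 3, 3]
PUSH 2  : [18, 3, 3, 2]
EQ      : [18, 3, 0]
POP     : [18, 3]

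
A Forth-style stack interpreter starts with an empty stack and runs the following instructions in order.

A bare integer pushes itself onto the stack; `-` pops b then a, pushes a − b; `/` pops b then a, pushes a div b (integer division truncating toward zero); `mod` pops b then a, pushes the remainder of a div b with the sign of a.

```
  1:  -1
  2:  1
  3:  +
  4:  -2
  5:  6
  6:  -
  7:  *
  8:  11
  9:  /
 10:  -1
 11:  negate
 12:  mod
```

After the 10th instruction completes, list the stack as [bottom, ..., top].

-1 : [-1]
1  : [-1, 1]
+  : [0]
-2 : [0, -2]
6  : [0, -2, 6]
-  : [0, -8]
*  : [0]
11 : [0, 11]
/  : [0]
-1 : [0, -1]

[0, -1]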